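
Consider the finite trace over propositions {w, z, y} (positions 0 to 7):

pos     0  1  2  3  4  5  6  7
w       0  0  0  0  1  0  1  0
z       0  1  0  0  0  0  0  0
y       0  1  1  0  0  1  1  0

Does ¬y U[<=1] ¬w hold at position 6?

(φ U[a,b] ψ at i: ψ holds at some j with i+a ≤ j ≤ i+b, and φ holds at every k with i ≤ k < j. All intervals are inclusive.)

No

Need some j in [6,7] with ¬w, and ¬y at every k in [6,j-1].
  j=6: ¬w false.
  j=7: ¬w holds, but ¬y fails at k=6 → not this j.
No j in the window works → until fails.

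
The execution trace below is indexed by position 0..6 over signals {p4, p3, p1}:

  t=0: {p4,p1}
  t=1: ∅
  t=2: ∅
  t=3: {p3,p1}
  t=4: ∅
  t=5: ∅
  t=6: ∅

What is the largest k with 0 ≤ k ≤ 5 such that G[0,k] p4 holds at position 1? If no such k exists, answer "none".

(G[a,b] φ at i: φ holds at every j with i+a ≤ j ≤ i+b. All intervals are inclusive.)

p4 must hold from j=1 onward; find where it first fails.
  j=1: fails → no k works.

none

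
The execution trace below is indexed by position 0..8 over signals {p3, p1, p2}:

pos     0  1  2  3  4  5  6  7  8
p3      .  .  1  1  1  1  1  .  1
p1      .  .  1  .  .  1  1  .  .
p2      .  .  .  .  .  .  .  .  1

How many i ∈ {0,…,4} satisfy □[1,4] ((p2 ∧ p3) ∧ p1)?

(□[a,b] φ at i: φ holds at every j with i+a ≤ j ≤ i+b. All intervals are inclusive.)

0

Evaluate at each i in [0,4]:
  i=0: ✗ (fails at j=1)
  i=1: ✗ (fails at j=2)
  i=2: ✗ (fails at j=3)
  i=3: ✗ (fails at j=4)
  i=4: ✗ (fails at j=5)
Positions where it holds: {} → 0.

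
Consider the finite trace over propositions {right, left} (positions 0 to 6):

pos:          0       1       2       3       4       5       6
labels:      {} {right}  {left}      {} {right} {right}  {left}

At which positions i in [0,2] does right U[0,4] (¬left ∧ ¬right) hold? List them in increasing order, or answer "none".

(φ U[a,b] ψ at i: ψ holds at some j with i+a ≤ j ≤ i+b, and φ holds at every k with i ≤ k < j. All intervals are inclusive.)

0

Evaluate at each i in [0,2]:
  i=0: ✓ (rhs at j=0)
  i=1: ✗ (lhs fails at k=2 before rhs at j=3)
  i=2: ✗ (lhs fails at k=2 before rhs at j=3)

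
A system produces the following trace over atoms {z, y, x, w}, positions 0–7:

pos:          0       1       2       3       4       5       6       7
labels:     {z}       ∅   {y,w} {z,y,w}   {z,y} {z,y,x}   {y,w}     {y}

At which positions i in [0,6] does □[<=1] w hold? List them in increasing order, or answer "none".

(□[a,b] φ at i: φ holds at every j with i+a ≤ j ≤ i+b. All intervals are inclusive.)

Evaluate at each i in [0,6]:
  i=0: ✗ (fails at j=0)
  i=1: ✗ (fails at j=1)
  i=2: ✓ (all of [2,3])
  i=3: ✗ (fails at j=4)
  i=4: ✗ (fails at j=4)
  i=5: ✗ (fails at j=5)
  i=6: ✗ (fails at j=7)

2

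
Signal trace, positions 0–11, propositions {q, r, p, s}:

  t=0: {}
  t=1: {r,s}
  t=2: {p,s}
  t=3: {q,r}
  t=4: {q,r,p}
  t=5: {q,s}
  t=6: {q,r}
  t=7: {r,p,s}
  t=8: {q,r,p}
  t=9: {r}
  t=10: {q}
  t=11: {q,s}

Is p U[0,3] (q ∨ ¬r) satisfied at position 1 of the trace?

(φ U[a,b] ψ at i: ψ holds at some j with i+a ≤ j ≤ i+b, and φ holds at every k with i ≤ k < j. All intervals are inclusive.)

False

Need some j in [1,4] with (q ∨ ¬r), and p at every k in [1,j-1].
  j=1: (q ∨ ¬r) false.
  j=2: (q ∨ ¬r) holds, but p fails at k=1 → not this j.
  j=3: (q ∨ ¬r) holds, but p fails at k=1 → not this j.
  j=4: (q ∨ ¬r) holds, but p fails at k=1 → not this j.
No j in the window works → until fails.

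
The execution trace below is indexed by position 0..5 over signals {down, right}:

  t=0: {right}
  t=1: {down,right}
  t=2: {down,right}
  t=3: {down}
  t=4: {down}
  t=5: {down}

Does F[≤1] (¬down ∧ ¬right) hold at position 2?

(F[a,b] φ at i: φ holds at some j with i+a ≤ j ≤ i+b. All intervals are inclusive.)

False

Check (¬down ∧ ¬right) at each j in [2,3]:
  j=2: false
  j=3: false
No position in the window satisfies it → formula fails.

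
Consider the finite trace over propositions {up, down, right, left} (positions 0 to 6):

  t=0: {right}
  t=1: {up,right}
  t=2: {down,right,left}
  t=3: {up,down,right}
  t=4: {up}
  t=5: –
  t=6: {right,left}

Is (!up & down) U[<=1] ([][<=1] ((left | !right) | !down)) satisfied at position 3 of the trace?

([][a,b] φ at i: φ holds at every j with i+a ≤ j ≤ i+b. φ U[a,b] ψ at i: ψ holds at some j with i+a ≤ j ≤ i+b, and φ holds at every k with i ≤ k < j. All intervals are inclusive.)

No

Need some j in [3,4] with [][<=1] ((left | !right) | !down), and (!up & down) at every k in [3,j-1].
  j=3: [][<=1] ((left | !right) | !down) — fails at 3.
  j=4: [][<=1] ((left | !right) | !down) holds, but (!up & down) fails at k=3 → not this j.
No j in the window works → until fails.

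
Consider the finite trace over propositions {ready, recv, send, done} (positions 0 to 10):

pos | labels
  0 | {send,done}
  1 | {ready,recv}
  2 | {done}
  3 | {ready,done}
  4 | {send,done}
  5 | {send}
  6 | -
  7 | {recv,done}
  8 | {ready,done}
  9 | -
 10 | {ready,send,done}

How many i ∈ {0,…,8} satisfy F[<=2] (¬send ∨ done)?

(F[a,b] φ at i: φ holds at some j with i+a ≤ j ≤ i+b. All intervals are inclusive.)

Evaluate at each i in [0,8]:
  i=0: ✓ (witness j=0)
  i=1: ✓ (witness j=1)
  i=2: ✓ (witness j=2)
  i=3: ✓ (witness j=3)
  i=4: ✓ (witness j=4)
  i=5: ✓ (witness j=6)
  i=6: ✓ (witness j=6)
  i=7: ✓ (witness j=7)
  i=8: ✓ (witness j=8)
Positions where it holds: {0, 1, 2, 3, 4, 5, 6, 7, 8} → 9.

9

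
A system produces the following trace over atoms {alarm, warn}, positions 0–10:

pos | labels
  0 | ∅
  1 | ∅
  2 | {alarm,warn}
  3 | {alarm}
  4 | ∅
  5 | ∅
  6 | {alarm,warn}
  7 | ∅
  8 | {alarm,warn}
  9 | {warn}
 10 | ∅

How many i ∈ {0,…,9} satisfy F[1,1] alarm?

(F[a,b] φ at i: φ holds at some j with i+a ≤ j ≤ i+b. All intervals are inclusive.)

4

Evaluate at each i in [0,9]:
  i=0: ✗ (none in [1,1])
  i=1: ✓ (witness j=2)
  i=2: ✓ (witness j=3)
  i=3: ✗ (none in [4,4])
  i=4: ✗ (none in [5,5])
  i=5: ✓ (witness j=6)
  i=6: ✗ (none in [7,7])
  i=7: ✓ (witness j=8)
  i=8: ✗ (none in [9,9])
  i=9: ✗ (none in [10,10])
Positions where it holds: {1, 2, 5, 7} → 4.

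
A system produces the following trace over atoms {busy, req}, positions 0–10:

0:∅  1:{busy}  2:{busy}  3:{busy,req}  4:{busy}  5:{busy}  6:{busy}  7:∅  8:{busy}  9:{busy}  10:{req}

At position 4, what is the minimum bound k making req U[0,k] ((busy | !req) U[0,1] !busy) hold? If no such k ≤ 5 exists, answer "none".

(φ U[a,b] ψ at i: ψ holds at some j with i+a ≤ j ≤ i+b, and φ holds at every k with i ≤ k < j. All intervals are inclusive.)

none

Need earliest j ≥ 4 with ((busy | !req) U[0,1] !busy), and req at every k in [4,j-1].
  j=4: rhs fails.
  j=5: rhs fails.
  j=6: rhs holds but lhs fails at k=4.
  j=7: rhs holds but lhs fails at k=4.
  j=8: rhs fails.
  j=9: rhs holds but lhs fails at k=4.
No witness within the range → none.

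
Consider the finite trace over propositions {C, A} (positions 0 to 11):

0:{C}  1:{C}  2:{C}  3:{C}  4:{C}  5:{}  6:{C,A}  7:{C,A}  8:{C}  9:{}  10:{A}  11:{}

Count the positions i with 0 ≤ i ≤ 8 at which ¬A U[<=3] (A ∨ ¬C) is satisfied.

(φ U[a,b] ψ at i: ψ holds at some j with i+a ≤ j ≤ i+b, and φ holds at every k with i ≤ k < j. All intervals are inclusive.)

Evaluate at each i in [0,8]:
  i=0: ✗ (no rhs in [0,3])
  i=1: ✗ (no rhs in [1,4])
  i=2: ✓ (rhs at j=5; lhs holds on [2,4])
  i=3: ✓ (rhs at j=5; lhs holds on [3,4])
  i=4: ✓ (rhs at j=5; lhs holds on [4,4])
  i=5: ✓ (rhs at j=5)
  i=6: ✓ (rhs at j=6)
  i=7: ✓ (rhs at j=7)
  i=8: ✓ (rhs at j=9; lhs holds on [8,8])
Positions where it holds: {2, 3, 4, 5, 6, 7, 8} → 7.

7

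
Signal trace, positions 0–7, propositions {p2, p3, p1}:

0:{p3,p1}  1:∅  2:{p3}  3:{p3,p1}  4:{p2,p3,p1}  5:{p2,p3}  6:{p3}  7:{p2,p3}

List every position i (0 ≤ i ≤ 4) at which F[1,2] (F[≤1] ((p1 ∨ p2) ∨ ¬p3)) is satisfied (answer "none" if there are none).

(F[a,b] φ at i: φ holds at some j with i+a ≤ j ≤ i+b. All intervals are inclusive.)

0, 1, 2, 3, 4

Evaluate at each i in [0,4]:
  i=0: ✓ (witness j=1)
  i=1: ✓ (witness j=2)
  i=2: ✓ (witness j=3)
  i=3: ✓ (witness j=4)
  i=4: ✓ (witness j=5)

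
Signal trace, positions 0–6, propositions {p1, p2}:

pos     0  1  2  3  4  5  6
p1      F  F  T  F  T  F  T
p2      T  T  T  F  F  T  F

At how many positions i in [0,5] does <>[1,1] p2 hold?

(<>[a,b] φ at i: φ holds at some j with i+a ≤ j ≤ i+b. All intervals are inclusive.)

3

Evaluate at each i in [0,5]:
  i=0: ✓ (witness j=1)
  i=1: ✓ (witness j=2)
  i=2: ✗ (none in [3,3])
  i=3: ✗ (none in [4,4])
  i=4: ✓ (witness j=5)
  i=5: ✗ (none in [6,6])
Positions where it holds: {0, 1, 4} → 3.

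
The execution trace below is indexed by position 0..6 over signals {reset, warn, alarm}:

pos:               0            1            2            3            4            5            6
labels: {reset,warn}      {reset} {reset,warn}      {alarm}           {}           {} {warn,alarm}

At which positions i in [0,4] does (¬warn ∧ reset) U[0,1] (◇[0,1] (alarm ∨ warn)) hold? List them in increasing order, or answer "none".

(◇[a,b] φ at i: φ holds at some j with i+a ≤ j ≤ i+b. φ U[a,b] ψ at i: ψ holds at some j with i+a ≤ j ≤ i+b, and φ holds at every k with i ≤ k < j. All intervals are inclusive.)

Evaluate at each i in [0,4]:
  i=0: ✓ (rhs at j=0)
  i=1: ✓ (rhs at j=1)
  i=2: ✓ (rhs at j=2)
  i=3: ✓ (rhs at j=3)
  i=4: ✗ (lhs fails at k=4 before rhs at j=5)

0, 1, 2, 3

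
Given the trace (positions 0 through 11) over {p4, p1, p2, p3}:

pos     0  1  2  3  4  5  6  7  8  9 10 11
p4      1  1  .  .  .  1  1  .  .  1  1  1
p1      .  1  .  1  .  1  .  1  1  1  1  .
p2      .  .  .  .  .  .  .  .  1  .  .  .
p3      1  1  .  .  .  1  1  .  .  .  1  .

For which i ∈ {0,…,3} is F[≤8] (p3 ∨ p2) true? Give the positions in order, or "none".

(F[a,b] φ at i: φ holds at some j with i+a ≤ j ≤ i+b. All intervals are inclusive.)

0, 1, 2, 3

Evaluate at each i in [0,3]:
  i=0: ✓ (witness j=0)
  i=1: ✓ (witness j=1)
  i=2: ✓ (witness j=5)
  i=3: ✓ (witness j=5)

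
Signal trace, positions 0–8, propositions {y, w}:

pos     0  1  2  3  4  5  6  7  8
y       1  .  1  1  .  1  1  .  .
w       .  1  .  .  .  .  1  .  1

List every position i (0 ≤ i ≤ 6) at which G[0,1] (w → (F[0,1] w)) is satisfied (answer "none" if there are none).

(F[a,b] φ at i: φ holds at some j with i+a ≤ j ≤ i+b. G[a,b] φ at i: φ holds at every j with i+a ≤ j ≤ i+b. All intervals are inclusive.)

Evaluate at each i in [0,6]:
  i=0: ✓ (all of [0,1])
  i=1: ✓ (all of [1,2])
  i=2: ✓ (all of [2,3])
  i=3: ✓ (all of [3,4])
  i=4: ✓ (all of [4,5])
  i=5: ✓ (all of [5,6])
  i=6: ✓ (all of [6,7])

0, 1, 2, 3, 4, 5, 6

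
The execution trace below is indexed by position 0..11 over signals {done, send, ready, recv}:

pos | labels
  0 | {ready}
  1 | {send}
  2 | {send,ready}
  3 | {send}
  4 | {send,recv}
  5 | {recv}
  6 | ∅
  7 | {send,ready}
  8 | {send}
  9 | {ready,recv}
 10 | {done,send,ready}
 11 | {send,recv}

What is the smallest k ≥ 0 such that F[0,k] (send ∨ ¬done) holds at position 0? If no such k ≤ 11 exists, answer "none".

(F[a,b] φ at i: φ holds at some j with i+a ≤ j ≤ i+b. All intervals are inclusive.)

0

Scan j = 0,1,… for (send ∨ ¬done):
  j=0: holds
First hit at j=0, so smallest k = 0-0 = 0.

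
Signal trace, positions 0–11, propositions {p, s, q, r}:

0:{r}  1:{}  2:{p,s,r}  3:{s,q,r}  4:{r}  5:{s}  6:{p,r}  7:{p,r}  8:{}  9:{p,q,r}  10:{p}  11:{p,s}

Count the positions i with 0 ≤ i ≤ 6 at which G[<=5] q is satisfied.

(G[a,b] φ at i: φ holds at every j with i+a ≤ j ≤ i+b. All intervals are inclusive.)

0

Evaluate at each i in [0,6]:
  i=0: ✗ (fails at j=0)
  i=1: ✗ (fails at j=1)
  i=2: ✗ (fails at j=2)
  i=3: ✗ (fails at j=4)
  i=4: ✗ (fails at j=4)
  i=5: ✗ (fails at j=5)
  i=6: ✗ (fails at j=6)
Positions where it holds: {} → 0.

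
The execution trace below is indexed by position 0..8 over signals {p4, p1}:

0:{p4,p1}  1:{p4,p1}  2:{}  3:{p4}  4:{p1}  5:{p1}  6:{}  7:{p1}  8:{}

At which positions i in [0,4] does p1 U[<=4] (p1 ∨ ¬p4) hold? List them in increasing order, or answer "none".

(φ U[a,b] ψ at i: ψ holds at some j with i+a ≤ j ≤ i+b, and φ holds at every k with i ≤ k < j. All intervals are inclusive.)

Evaluate at each i in [0,4]:
  i=0: ✓ (rhs at j=0)
  i=1: ✓ (rhs at j=1)
  i=2: ✓ (rhs at j=2)
  i=3: ✗ (lhs fails at k=3 before rhs at j=4)
  i=4: ✓ (rhs at j=4)

0, 1, 2, 4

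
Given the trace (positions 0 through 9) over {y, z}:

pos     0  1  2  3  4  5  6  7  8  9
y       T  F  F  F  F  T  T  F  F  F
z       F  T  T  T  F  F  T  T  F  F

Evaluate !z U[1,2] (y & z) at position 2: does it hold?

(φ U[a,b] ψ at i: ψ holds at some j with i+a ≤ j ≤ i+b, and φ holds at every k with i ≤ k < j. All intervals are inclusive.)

Need some j in [3,4] with (y & z), and !z at every k in [2,j-1].
  j=3: (y & z) false.
  j=4: (y & z) false.
No j in the window works → until fails.

False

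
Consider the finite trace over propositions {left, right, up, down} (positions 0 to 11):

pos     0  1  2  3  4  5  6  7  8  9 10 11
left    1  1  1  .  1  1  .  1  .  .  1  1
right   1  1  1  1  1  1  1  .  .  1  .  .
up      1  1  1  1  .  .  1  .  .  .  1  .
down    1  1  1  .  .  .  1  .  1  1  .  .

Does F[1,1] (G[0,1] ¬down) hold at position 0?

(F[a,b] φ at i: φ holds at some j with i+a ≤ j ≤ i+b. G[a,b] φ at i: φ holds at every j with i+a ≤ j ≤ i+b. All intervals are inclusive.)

False

Check G[0,1] ¬down at each j in [1,1]:
  j=1: fails at 1
No position in the window satisfies it → formula fails.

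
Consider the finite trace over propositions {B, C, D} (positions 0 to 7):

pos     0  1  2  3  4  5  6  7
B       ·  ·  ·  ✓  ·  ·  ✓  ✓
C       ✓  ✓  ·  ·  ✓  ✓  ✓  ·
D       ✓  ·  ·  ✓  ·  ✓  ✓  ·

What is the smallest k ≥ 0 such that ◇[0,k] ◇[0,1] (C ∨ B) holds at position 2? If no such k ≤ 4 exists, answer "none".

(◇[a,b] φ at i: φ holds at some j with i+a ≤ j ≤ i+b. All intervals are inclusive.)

Scan j = 2,3,… for ◇[0,1] (C ∨ B):
  j=2: holds
First hit at j=2, so smallest k = 2-2 = 0.

0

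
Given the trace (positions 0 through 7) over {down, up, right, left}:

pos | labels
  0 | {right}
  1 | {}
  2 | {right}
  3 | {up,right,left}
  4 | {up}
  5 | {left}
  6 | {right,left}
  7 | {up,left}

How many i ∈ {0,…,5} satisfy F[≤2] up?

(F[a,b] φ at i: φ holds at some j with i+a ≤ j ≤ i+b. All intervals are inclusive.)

Evaluate at each i in [0,5]:
  i=0: ✗ (none in [0,2])
  i=1: ✓ (witness j=3)
  i=2: ✓ (witness j=3)
  i=3: ✓ (witness j=3)
  i=4: ✓ (witness j=4)
  i=5: ✓ (witness j=7)
Positions where it holds: {1, 2, 3, 4, 5} → 5.

5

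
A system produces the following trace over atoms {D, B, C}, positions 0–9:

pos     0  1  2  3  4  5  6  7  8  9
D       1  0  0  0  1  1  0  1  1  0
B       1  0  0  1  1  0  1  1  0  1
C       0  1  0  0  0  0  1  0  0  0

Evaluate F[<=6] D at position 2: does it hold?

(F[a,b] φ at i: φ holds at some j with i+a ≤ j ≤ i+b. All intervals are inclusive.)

Check D at each j in [2,8]:
  j=2: false
  j=3: false
  j=4: true
  j=5: true
  j=6: false
  j=7: true
  j=8: true
Found at j=4 → formula holds.

Holds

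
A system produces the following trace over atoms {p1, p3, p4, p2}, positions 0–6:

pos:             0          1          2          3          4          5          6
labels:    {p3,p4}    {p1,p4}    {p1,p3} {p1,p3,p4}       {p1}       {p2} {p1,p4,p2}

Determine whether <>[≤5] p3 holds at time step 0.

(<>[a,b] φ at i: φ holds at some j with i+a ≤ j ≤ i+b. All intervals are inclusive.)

Check p3 at each j in [0,5]:
  j=0: true
  j=1: false
  j=2: true
  j=3: true
  j=4: false
  j=5: false
Found at j=0 → formula holds.

Holds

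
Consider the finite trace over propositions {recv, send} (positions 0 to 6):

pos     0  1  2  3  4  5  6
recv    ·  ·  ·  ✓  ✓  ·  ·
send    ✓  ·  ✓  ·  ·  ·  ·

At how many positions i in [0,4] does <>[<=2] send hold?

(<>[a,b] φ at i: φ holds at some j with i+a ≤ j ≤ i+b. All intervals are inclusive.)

3

Evaluate at each i in [0,4]:
  i=0: ✓ (witness j=0)
  i=1: ✓ (witness j=2)
  i=2: ✓ (witness j=2)
  i=3: ✗ (none in [3,5])
  i=4: ✗ (none in [4,6])
Positions where it holds: {0, 1, 2} → 3.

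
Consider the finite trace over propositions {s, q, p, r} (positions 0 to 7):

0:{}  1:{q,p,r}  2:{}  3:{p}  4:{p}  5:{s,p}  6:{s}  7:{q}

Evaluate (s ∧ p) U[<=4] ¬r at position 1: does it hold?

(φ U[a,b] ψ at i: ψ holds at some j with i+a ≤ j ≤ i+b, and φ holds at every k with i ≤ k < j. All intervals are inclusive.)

No

Need some j in [1,5] with ¬r, and (s ∧ p) at every k in [1,j-1].
  j=1: ¬r false.
  j=2: ¬r holds, but (s ∧ p) fails at k=1 → not this j.
  j=3: ¬r holds, but (s ∧ p) fails at k=1 → not this j.
  j=4: ¬r holds, but (s ∧ p) fails at k=1 → not this j.
  j=5: ¬r holds, but (s ∧ p) fails at k=1 → not this j.
No j in the window works → until fails.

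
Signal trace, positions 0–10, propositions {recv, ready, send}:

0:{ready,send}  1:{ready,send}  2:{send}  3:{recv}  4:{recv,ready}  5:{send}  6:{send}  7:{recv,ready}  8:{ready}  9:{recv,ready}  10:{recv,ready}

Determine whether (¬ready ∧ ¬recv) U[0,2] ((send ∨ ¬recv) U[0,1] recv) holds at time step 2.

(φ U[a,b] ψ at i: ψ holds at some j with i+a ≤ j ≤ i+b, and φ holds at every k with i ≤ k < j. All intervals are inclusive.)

Need some j in [2,4] with ((send ∨ ¬recv) U[0,1] recv), and (¬ready ∧ ¬recv) at every k in [2,j-1].
  j=2: ((send ∨ ¬recv) U[0,1] recv) holds; no prefix to check → satisfied.

True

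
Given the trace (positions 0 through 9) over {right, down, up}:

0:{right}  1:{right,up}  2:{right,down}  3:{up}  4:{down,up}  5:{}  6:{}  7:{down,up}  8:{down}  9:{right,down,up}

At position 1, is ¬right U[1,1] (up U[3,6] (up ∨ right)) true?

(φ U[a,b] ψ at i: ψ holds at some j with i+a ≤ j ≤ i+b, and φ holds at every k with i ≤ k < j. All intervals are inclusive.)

Need some j in [2,2] with (up U[3,6] (up ∨ right)), and ¬right at every k in [1,j-1].
  j=2: (up U[3,6] (up ∨ right)) — fails.
No j in the window works → until fails.

False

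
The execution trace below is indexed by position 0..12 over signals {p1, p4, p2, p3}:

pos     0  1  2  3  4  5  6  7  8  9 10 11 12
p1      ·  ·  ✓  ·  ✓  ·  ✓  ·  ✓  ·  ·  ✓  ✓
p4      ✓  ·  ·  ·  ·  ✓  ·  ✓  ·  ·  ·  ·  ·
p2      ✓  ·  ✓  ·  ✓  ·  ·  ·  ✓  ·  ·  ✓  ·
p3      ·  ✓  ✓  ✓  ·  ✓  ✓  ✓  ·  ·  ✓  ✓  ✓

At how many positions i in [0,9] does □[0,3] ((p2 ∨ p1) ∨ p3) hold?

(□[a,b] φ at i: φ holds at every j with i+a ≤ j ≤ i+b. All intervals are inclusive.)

6

Evaluate at each i in [0,9]:
  i=0: ✓ (all of [0,3])
  i=1: ✓ (all of [1,4])
  i=2: ✓ (all of [2,5])
  i=3: ✓ (all of [3,6])
  i=4: ✓ (all of [4,7])
  i=5: ✓ (all of [5,8])
  i=6: ✗ (fails at j=9)
  i=7: ✗ (fails at j=9)
  i=8: ✗ (fails at j=9)
  i=9: ✗ (fails at j=9)
Positions where it holds: {0, 1, 2, 3, 4, 5} → 6.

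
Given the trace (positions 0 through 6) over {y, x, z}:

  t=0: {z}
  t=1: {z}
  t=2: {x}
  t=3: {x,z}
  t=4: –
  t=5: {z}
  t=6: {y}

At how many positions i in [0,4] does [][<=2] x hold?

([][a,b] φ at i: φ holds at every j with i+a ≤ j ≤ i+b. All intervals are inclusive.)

0

Evaluate at each i in [0,4]:
  i=0: ✗ (fails at j=0)
  i=1: ✗ (fails at j=1)
  i=2: ✗ (fails at j=4)
  i=3: ✗ (fails at j=4)
  i=4: ✗ (fails at j=4)
Positions where it holds: {} → 0.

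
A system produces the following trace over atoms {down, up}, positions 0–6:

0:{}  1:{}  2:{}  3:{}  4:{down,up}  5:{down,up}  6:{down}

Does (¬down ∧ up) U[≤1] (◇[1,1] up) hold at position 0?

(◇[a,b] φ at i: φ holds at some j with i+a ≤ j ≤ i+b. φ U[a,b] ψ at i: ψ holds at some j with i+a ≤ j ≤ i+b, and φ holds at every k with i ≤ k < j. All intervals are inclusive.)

No

Need some j in [0,1] with ◇[1,1] up, and (¬down ∧ up) at every k in [0,j-1].
  j=0: ◇[1,1] up — fails (none in [1,1]).
  j=1: ◇[1,1] up — fails (none in [2,2]).
No j in the window works → until fails.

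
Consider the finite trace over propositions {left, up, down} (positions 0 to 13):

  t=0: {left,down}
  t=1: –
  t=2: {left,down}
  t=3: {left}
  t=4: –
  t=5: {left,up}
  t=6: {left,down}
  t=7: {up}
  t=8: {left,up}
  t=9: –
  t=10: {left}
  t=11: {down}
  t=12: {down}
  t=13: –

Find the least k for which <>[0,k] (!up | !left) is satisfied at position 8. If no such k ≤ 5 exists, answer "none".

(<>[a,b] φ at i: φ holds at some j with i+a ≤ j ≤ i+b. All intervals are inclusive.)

Scan j = 8,9,… for (!up | !left):
  j=8: fails
  j=9: holds
First hit at j=9, so smallest k = 9-8 = 1.

1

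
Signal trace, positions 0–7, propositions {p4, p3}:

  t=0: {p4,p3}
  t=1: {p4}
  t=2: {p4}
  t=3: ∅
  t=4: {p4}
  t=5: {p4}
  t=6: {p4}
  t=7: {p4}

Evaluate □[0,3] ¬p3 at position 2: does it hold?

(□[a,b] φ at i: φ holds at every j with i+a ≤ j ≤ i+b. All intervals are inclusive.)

Check ¬p3 at every j in [2,5]:
  j=2: true
  j=3: true
  j=4: true
  j=5: true
All positions satisfy it → formula holds.

True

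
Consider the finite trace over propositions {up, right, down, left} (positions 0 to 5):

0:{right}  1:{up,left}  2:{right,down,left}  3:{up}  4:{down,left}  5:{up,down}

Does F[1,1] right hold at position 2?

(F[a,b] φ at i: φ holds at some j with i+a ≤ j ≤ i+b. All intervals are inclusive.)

Check right at each j in [3,3]:
  j=3: false
No position in the window satisfies it → formula fails.

Does not hold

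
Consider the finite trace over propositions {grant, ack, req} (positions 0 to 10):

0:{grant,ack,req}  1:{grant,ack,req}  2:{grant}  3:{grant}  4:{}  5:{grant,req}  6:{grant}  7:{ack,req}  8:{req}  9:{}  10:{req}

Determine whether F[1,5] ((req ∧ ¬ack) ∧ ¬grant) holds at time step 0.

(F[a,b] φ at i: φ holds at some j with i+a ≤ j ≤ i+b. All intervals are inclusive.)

Does not hold

Check ((req ∧ ¬ack) ∧ ¬grant) at each j in [1,5]:
  j=1: false
  j=2: false
  j=3: false
  j=4: false
  j=5: false
No position in the window satisfies it → formula fails.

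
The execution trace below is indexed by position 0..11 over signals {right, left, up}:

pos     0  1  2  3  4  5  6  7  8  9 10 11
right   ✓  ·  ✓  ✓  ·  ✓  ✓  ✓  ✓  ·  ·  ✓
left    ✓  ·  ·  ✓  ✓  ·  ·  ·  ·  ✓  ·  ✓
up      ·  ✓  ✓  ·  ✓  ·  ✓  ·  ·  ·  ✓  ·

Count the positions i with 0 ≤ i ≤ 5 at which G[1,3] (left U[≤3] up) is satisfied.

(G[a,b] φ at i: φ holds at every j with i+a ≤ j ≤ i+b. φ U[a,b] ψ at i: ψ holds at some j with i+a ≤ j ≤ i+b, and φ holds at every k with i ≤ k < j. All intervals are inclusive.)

2

Evaluate at each i in [0,5]:
  i=0: ✓ (all of [1,3])
  i=1: ✓ (all of [2,4])
  i=2: ✗ (fails at j=5)
  i=3: ✗ (fails at j=5)
  i=4: ✗ (fails at j=5)
  i=5: ✗ (fails at j=7)
Positions where it holds: {0, 1} → 2.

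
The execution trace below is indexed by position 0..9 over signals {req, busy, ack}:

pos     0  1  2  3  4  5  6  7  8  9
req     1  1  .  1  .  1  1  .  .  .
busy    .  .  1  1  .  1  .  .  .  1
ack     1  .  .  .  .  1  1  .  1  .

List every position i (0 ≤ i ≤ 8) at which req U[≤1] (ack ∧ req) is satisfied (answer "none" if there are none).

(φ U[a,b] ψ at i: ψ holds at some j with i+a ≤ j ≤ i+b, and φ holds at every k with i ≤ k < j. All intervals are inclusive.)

Evaluate at each i in [0,8]:
  i=0: ✓ (rhs at j=0)
  i=1: ✗ (no rhs in [1,2])
  i=2: ✗ (no rhs in [2,3])
  i=3: ✗ (no rhs in [3,4])
  i=4: ✗ (lhs fails at k=4 before rhs at j=5)
  i=5: ✓ (rhs at j=5)
  i=6: ✓ (rhs at j=6)
  i=7: ✗ (no rhs in [7,8])
  i=8: ✗ (no rhs in [8,9])

0, 5, 6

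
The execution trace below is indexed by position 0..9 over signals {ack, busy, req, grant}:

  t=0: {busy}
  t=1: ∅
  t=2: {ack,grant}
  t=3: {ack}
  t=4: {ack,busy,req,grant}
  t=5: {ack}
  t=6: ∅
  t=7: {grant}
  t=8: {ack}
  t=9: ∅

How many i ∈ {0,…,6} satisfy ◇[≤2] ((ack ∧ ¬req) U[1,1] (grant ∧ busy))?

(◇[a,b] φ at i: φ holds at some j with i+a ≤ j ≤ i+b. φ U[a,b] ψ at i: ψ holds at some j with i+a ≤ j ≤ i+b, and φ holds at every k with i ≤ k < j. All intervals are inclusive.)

Evaluate at each i in [0,6]:
  i=0: ✗ (none in [0,2])
  i=1: ✓ (witness j=3)
  i=2: ✓ (witness j=3)
  i=3: ✓ (witness j=3)
  i=4: ✗ (none in [4,6])
  i=5: ✗ (none in [5,7])
  i=6: ✗ (none in [6,8])
Positions where it holds: {1, 2, 3} → 3.

3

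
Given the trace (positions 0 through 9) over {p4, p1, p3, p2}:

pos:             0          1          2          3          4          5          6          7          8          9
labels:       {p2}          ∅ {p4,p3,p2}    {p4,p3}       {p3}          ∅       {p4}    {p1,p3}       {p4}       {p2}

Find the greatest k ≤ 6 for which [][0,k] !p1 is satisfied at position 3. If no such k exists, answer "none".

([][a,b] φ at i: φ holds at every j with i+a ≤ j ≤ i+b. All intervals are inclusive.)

!p1 must hold from j=3 onward; find where it first fails.
  j=3: holds
  j=4: holds
  j=5: holds
  j=6: holds
  j=7: fails
Holds on [3,6], so largest k = 3.

3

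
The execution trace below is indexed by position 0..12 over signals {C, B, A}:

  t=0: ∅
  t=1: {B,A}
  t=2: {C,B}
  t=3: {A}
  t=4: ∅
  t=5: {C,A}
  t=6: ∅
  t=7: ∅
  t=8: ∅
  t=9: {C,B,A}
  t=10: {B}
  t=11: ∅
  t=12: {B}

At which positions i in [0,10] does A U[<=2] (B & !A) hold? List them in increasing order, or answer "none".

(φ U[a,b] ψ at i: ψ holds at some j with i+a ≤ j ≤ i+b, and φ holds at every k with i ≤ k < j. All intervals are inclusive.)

1, 2, 9, 10

Evaluate at each i in [0,10]:
  i=0: ✗ (lhs fails at k=0 before rhs at j=2)
  i=1: ✓ (rhs at j=2; lhs holds on [1,1])
  i=2: ✓ (rhs at j=2)
  i=3: ✗ (no rhs in [3,5])
  i=4: ✗ (no rhs in [4,6])
  i=5: ✗ (no rhs in [5,7])
  i=6: ✗ (no rhs in [6,8])
  i=7: ✗ (no rhs in [7,9])
  i=8: ✗ (lhs fails at k=8 before rhs at j=10)
  i=9: ✓ (rhs at j=10; lhs holds on [9,9])
  i=10: ✓ (rhs at j=10)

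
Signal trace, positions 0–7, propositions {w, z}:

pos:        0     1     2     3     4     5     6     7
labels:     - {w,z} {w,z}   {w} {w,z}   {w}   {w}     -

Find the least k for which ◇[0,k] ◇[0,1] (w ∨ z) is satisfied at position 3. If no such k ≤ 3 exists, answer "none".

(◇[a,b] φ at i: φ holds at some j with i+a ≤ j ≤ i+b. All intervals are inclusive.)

Scan j = 3,4,… for ◇[0,1] (w ∨ z):
  j=3: holds
First hit at j=3, so smallest k = 3-3 = 0.

0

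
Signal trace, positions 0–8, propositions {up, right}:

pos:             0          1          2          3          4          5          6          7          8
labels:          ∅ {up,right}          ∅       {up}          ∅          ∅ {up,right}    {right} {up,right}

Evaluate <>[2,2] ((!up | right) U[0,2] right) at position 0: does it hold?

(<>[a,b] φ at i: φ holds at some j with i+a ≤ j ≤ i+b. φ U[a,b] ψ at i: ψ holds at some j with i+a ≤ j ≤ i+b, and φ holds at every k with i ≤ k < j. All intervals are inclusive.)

Check ((!up | right) U[0,2] right) at each j in [2,2]:
  j=2: fails
No position in the window satisfies it → formula fails.

False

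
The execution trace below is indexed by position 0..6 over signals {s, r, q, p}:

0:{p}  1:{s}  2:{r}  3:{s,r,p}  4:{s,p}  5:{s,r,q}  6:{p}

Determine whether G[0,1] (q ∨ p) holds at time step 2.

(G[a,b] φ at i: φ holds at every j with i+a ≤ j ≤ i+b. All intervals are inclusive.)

Check (q ∨ p) at every j in [2,3]:
  j=2: false
  j=3: true
Fails at j=2 → formula fails.

False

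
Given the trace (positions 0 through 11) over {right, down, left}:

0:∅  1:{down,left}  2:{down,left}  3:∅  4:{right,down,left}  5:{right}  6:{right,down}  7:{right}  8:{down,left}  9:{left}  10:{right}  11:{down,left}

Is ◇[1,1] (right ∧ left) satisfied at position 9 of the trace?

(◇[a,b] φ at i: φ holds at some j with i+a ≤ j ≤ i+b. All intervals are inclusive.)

Check (right ∧ left) at each j in [10,10]:
  j=10: false
No position in the window satisfies it → formula fails.

No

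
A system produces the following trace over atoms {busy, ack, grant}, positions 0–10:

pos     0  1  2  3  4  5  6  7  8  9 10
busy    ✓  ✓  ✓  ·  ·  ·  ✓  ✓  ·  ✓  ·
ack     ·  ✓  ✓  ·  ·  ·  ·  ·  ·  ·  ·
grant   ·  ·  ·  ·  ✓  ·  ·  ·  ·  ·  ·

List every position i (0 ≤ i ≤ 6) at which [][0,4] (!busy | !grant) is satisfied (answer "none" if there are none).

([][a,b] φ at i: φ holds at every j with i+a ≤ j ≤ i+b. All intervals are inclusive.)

Evaluate at each i in [0,6]:
  i=0: ✓ (all of [0,4])
  i=1: ✓ (all of [1,5])
  i=2: ✓ (all of [2,6])
  i=3: ✓ (all of [3,7])
  i=4: ✓ (all of [4,8])
  i=5: ✓ (all of [5,9])
  i=6: ✓ (all of [6,10])

0, 1, 2, 3, 4, 5, 6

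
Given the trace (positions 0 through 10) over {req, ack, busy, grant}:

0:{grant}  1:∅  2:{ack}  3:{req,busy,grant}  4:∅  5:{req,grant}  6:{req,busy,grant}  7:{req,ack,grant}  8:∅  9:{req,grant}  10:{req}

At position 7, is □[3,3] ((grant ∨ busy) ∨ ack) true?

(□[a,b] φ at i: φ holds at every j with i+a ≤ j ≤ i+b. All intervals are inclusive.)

Check ((grant ∨ busy) ∨ ack) at every j in [10,10]:
  j=10: false
Fails at j=10 → formula fails.

False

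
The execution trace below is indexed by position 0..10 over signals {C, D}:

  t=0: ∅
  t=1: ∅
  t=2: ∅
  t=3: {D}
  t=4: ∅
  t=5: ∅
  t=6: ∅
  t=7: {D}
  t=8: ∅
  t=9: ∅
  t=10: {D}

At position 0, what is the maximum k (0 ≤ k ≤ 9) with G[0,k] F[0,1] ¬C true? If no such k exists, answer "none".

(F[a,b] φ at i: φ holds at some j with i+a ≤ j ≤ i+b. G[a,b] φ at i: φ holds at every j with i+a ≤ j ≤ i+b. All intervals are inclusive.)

9

F[0,1] ¬C must hold from j=0 onward; find where it first fails.
  j=0: holds
  j=1: holds
  j=2: holds
  j=3: holds
  j=4: holds
  j=5: holds
  j=6: holds
  j=7: holds
  j=8: holds
  j=9: holds
Holds through j=9; largest k = 9.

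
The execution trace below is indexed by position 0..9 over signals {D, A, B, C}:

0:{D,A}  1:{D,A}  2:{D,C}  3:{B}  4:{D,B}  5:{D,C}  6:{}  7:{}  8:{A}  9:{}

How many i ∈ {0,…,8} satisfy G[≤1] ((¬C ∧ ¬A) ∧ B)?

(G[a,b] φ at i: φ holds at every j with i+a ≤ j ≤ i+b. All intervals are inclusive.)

Evaluate at each i in [0,8]:
  i=0: ✗ (fails at j=0)
  i=1: ✗ (fails at j=1)
  i=2: ✗ (fails at j=2)
  i=3: ✓ (all of [3,4])
  i=4: ✗ (fails at j=5)
  i=5: ✗ (fails at j=5)
  i=6: ✗ (fails at j=6)
  i=7: ✗ (fails at j=7)
  i=8: ✗ (fails at j=8)
Positions where it holds: {3} → 1.

1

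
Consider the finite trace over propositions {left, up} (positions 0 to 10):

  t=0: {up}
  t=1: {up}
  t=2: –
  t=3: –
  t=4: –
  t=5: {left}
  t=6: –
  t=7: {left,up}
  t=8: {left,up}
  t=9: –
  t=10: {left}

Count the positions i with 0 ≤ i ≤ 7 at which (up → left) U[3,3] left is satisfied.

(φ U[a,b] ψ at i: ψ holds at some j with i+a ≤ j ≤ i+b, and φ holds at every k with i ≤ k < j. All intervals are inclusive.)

Evaluate at each i in [0,7]:
  i=0: ✗ (no rhs in [3,3])
  i=1: ✗ (no rhs in [4,4])
  i=2: ✓ (rhs at j=5; lhs holds on [2,4])
  i=3: ✗ (no rhs in [6,6])
  i=4: ✓ (rhs at j=7; lhs holds on [4,6])
  i=5: ✓ (rhs at j=8; lhs holds on [5,7])
  i=6: ✗ (no rhs in [9,9])
  i=7: ✓ (rhs at j=10; lhs holds on [7,9])
Positions where it holds: {2, 4, 5, 7} → 4.

4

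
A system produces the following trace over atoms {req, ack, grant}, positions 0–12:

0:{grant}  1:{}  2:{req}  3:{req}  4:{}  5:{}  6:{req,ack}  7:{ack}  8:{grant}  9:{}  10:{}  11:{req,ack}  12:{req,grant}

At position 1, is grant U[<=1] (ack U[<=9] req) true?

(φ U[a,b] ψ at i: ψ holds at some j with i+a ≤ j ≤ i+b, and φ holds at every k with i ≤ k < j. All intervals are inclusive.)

Need some j in [1,2] with (ack U[<=9] req), and grant at every k in [1,j-1].
  j=1: (ack U[<=9] req) — fails.
  j=2: (ack U[<=9] req) holds, but grant fails at k=1 → not this j.
No j in the window works → until fails.

Does not hold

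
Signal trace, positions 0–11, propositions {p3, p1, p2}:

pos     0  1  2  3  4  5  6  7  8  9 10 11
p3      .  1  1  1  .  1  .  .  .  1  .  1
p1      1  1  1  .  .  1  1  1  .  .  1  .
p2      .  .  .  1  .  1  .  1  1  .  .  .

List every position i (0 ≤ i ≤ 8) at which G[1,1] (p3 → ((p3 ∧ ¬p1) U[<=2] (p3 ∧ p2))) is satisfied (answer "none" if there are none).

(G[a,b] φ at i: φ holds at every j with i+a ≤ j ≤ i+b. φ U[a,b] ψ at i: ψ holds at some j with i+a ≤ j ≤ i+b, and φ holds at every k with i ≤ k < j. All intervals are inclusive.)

Evaluate at each i in [0,8]:
  i=0: ✗ (fails at j=1)
  i=1: ✗ (fails at j=2)
  i=2: ✓ (all of [3,3])
  i=3: ✓ (all of [4,4])
  i=4: ✓ (all of [5,5])
  i=5: ✓ (all of [6,6])
  i=6: ✓ (all of [7,7])
  i=7: ✓ (all of [8,8])
  i=8: ✗ (fails at j=9)

2, 3, 4, 5, 6, 7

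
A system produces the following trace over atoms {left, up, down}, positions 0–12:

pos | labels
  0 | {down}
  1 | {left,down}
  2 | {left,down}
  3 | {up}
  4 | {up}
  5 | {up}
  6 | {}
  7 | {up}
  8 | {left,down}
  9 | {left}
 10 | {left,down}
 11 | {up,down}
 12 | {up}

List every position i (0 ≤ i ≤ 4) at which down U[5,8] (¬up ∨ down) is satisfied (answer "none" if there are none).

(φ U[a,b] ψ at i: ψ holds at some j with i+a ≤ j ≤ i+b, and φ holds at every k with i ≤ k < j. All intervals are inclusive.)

none

Evaluate at each i in [0,4]:
  i=0: ✗ (lhs fails at k=3 before rhs at j=6)
  i=1: ✗ (lhs fails at k=3 before rhs at j=6)
  i=2: ✗ (lhs fails at k=3 before rhs at j=8)
  i=3: ✗ (lhs fails at k=3 before rhs at j=8)
  i=4: ✗ (lhs fails at k=4 before rhs at j=9)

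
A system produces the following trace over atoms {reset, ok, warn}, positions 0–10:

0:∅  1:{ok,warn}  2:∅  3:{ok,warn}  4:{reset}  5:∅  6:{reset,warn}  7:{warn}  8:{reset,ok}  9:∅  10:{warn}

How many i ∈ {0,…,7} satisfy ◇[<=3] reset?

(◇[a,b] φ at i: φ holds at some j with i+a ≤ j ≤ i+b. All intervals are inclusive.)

Evaluate at each i in [0,7]:
  i=0: ✗ (none in [0,3])
  i=1: ✓ (witness j=4)
  i=2: ✓ (witness j=4)
  i=3: ✓ (witness j=4)
  i=4: ✓ (witness j=4)
  i=5: ✓ (witness j=6)
  i=6: ✓ (witness j=6)
  i=7: ✓ (witness j=8)
Positions where it holds: {1, 2, 3, 4, 5, 6, 7} → 7.

7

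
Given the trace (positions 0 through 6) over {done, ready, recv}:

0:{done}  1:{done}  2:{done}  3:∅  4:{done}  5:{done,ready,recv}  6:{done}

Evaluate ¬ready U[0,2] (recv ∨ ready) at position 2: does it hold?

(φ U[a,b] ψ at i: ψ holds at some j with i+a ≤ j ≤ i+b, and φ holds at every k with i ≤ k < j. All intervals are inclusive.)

Does not hold

Need some j in [2,4] with (recv ∨ ready), and ¬ready at every k in [2,j-1].
  j=2: (recv ∨ ready) false.
  j=3: (recv ∨ ready) false.
  j=4: (recv ∨ ready) false.
No j in the window works → until fails.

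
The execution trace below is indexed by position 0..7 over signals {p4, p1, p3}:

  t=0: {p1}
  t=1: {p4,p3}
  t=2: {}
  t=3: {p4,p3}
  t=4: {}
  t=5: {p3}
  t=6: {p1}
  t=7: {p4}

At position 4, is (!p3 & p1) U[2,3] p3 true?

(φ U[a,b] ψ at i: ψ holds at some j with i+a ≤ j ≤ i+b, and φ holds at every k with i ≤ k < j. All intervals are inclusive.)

Does not hold

Need some j in [6,7] with p3, and (!p3 & p1) at every k in [4,j-1].
  j=6: p3 false.
  j=7: p3 false.
No j in the window works → until fails.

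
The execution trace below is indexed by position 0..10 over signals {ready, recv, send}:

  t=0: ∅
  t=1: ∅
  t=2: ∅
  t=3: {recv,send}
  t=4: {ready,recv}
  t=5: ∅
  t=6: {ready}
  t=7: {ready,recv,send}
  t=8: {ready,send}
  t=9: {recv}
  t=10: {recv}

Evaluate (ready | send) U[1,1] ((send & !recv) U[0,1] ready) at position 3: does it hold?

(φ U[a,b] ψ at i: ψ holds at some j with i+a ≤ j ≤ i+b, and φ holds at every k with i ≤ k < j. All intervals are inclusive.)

True

Need some j in [4,4] with ((send & !recv) U[0,1] ready), and (ready | send) at every k in [3,j-1].
  j=4: ((send & !recv) U[0,1] ready) holds; (ready | send) holds at every k in [3,3] → satisfied.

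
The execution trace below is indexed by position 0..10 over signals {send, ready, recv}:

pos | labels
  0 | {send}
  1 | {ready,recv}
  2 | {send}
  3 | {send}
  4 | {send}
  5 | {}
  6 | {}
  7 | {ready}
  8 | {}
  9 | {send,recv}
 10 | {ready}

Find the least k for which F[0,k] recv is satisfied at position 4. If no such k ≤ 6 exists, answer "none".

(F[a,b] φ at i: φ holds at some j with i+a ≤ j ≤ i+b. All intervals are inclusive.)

5

Scan j = 4,5,… for recv:
  j=4: fails
  j=5: fails
  j=6: fails
  j=7: fails
  j=8: fails
  j=9: holds
First hit at j=9, so smallest k = 9-4 = 5.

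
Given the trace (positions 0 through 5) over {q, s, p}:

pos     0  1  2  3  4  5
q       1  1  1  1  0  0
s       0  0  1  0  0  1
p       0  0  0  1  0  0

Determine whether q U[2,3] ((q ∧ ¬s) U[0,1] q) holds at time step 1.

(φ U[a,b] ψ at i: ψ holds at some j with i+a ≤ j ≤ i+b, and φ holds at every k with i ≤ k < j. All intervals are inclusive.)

Need some j in [3,4] with ((q ∧ ¬s) U[0,1] q), and q at every k in [1,j-1].
  j=3: ((q ∧ ¬s) U[0,1] q) holds; q holds at every k in [1,2] → satisfied.

Holds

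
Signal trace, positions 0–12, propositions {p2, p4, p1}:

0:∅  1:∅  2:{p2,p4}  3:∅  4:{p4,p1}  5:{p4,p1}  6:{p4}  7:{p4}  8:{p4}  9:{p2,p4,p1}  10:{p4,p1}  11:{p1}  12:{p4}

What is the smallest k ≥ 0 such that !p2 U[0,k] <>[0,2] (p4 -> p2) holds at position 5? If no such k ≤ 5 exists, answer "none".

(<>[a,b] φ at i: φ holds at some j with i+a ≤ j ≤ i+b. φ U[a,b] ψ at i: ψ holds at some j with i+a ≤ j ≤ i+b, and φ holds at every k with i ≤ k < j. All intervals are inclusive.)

2

Need earliest j ≥ 5 with <>[0,2] (p4 -> p2), and !p2 at every k in [5,j-1].
  j=5: rhs fails.
  j=6: rhs fails.
  j=7: rhs holds; lhs holds on [5,6]. k = 2.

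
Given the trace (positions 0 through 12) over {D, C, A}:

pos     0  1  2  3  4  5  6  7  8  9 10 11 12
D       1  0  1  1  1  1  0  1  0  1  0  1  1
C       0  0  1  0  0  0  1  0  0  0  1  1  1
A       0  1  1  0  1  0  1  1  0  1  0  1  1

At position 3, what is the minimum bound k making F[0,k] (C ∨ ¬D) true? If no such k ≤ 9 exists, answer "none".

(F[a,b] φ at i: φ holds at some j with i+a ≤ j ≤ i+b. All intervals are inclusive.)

3

Scan j = 3,4,… for (C ∨ ¬D):
  j=3: fails
  j=4: fails
  j=5: fails
  j=6: holds
First hit at j=6, so smallest k = 6-3 = 3.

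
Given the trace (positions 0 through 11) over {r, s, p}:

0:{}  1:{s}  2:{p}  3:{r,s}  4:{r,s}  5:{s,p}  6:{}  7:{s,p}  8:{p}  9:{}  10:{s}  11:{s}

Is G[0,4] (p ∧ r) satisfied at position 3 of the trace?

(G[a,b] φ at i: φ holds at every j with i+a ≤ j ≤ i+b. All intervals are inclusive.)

False

Check (p ∧ r) at every j in [3,7]:
  j=3: false
  j=4: false
  j=5: false
  j=6: false
  j=7: false
Fails at j=3 → formula fails.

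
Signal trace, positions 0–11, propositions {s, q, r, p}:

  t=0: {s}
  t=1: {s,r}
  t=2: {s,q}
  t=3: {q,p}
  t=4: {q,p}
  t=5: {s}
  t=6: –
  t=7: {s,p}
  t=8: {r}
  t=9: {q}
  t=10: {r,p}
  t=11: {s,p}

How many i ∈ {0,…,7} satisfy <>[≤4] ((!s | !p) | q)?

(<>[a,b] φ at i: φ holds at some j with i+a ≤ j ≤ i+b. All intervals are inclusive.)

8

Evaluate at each i in [0,7]:
  i=0: ✓ (witness j=0)
  i=1: ✓ (witness j=1)
  i=2: ✓ (witness j=2)
  i=3: ✓ (witness j=3)
  i=4: ✓ (witness j=4)
  i=5: ✓ (witness j=5)
  i=6: ✓ (witness j=6)
  i=7: ✓ (witness j=8)
Positions where it holds: {0, 1, 2, 3, 4, 5, 6, 7} → 8.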